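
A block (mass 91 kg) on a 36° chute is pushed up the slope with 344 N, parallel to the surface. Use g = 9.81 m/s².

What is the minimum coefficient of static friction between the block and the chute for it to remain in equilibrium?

N = m g cos θ = 722.2 N.
Friction must make up the shortfall along the incline: f = m g sin θ − P = 524.7 − 344 = 180.7 N.
At the threshold f = μ_s N, so μ_s,min = 180.7/722.2 = 0.25.

μ_s,min ≈ 0.25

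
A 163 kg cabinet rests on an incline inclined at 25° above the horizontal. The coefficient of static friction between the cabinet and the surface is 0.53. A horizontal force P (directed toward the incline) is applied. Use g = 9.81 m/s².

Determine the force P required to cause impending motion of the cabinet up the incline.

At impending motion up the slope, friction acts down-slope at its limit: f = μ_s N.
Perpendicular to the incline: N = m g cos θ + P sin θ.
Along the incline: P cos θ = m g sin θ + μ_s N = m g sin θ + μ_s (m g cos θ + P sin θ).
Solving, P (cos θ − μ_s sin θ) = m g (sin θ + μ_s cos θ), so P = 163×9.81×(sin 25° + 0.53 cos 25°)/(cos 25° − 0.53 sin 25°) = 1600×0.903/0.6823 = 2120 N.

P ≈ 2120 N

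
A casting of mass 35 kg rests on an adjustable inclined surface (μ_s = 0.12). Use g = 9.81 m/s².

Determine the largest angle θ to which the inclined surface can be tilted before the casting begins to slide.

At the slip threshold, m g sin θ = μ_s · m g cos θ, so tan θ = μ_s.
θ_max = arctan(0.12) = 6.84°.

θ_max ≈ 6.84°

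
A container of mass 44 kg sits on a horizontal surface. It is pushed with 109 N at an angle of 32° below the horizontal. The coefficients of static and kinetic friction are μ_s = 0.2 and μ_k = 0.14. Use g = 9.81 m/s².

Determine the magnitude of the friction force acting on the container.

The vertical component of P adds to the normal force: N = m g + P sin α = 431.6 + 57.76 = 489.4 N.
For equilibrium, f = P cos α = 109×cos 32° = 92.44 N.
μ_s N = 0.2 × 489.4 = 97.88 N.
Since 92.44 N does not exceed the limit, the container stays at rest and f = 92.4 N.

f ≈ 92.4 N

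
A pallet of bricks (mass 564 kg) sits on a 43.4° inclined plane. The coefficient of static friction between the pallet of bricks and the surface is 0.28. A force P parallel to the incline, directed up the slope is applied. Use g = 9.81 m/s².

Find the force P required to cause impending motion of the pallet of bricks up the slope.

At impending motion up the slope, friction acts down-slope at its limit: f = μ_s N.
P is parallel to the surface, so N = m g cos θ = 4020 N.
Along the incline: P = m g sin θ + μ_s N = 3800 + 0.28×4020 = 4930 N.

P ≈ 4930 N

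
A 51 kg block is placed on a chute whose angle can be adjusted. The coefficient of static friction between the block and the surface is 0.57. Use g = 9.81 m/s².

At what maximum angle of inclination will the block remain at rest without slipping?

At the slip threshold, m g sin θ = μ_s · m g cos θ, so tan θ = μ_s.
θ_max = arctan(0.57) = 29.7°.

θ_max ≈ 29.7°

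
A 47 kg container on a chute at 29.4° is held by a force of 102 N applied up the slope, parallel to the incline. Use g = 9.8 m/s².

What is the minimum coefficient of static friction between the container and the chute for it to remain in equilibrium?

μ_s,min ≈ 0.309

N = m g cos θ = 401.3 N.
Friction must make up the shortfall along the incline: f = m g sin θ − P = 226.1 − 102 = 124.1 N.
At the threshold f = μ_s N, so μ_s,min = 124.1/401.3 = 0.309.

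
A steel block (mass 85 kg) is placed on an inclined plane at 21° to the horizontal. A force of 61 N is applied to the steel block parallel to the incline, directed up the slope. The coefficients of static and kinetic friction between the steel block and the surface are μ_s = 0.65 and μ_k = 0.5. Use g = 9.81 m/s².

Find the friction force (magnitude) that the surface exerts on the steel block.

f ≈ 238 N (up the incline)

Normal force: N = m g cos θ = 85 × 9.81 × cos 21° = 778.5 N.
The friction needed for equilibrium is m g sin θ − P = 298.8 − 61 = 237.8 N, measured positive up-slope.
Maximum static friction available: μ_s N = 0.65 × 778.5 = 506 N.
Since |237.8| ≤ 506 N, the steel block remains in static equilibrium and friction takes exactly the required value.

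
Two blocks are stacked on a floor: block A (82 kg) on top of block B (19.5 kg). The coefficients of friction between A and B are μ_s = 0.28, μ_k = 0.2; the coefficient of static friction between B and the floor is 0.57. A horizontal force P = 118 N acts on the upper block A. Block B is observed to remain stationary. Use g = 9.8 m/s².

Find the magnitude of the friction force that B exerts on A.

f ≈ 118 N

The normal force B exerts on A is simply A's weight, N₁ = 803.6 N.
Maximum static friction on A from B: μ_s N₁ = 0.28×803.6 = 225 N.
P = 118 N is within that limit, so A and B move together (both at rest); the A–B friction is simply f₁ = P = 118 N.
By Newton's third law B feels 118 N forward from A. With B stationary, the floor's static friction on B balances it: f₂ = 118 N (well within μ_s(m_A+m_B)g = 567 N).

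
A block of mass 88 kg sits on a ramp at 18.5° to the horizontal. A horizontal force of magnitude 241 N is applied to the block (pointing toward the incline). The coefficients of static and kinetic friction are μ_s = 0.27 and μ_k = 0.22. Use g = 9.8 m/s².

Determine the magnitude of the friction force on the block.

The horizontal push has a component P sin θ into the surface, so N = m g cos θ + P sin θ = 817.8 + 76.47 = 894.3 N.
Parallel to the incline: P cos θ − m g sin θ = 228.5 − 273.6 = -45.1 N; the friction needed to balance this is 45.1 N acting up the slope.
Maximum static friction: μ_s N = 0.27 × 894.3 = 241.5 N.
|f_req| = 45.1 ≤ 241.5 N → the block is in equilibrium; friction equals the required value.

f ≈ 45.1 N (up the incline)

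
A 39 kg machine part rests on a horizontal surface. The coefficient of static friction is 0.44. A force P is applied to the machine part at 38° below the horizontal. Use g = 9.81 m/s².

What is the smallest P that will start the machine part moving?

N = m g + P sin α (the push presses the machine part into the horizontal surface).
At impending slip, P cos α = μ_s N = μ_s (m g + P sin α).
Solving: P (cos α − μ_s sin α) = μ_s m g → P = 0.44×383/(cos 38° − 0.44 sin 38°) = 168/0.5171 = 326 N.

P ≈ 326 N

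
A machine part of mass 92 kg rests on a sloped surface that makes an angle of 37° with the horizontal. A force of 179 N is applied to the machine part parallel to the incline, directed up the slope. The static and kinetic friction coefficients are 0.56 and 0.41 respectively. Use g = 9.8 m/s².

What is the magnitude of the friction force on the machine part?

Normal force: N = m g cos θ = 92 × 9.8 × cos 37° = 720 N.
The friction needed for equilibrium is m g sin θ − P = 542.6 − 179 = 363.6 N, measured positive up-slope.
Static friction can supply at most μ_s N = 403.2 N.
Since |363.6| ≤ 403.2 N, the machine part remains in static equilibrium and friction takes exactly the required value.

f ≈ 364 N (up the incline)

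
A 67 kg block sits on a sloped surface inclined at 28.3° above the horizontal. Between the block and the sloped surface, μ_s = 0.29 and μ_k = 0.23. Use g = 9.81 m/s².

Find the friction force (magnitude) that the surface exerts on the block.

f ≈ 133 N (up the incline)

Normal force: N = m g cos θ = 67 × 9.81 × cos 28.3° = 578.7 N.
For equilibrium along the incline, friction must balance the weight component: f = m g sin θ = 311.6 N up the slope.
Maximum static friction available: μ_s N = 0.29 × 578.7 = 167.8 N.
Since |311.6| > 167.8 N, static friction cannot hold it; the block slides down the incline and kinetic friction applies: f = μ_k N = 0.23 × 578.7 = 133 N.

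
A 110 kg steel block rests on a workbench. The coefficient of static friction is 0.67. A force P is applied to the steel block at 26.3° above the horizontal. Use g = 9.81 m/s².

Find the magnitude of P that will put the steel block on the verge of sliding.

N = m g − P sin α (the pull lifts the steel block).
At impending slip, P cos α = μ_s N = μ_s (m g − P sin α).
Solving: P (cos α + μ_s sin α) = μ_s m g → P = 0.67×1080/(cos 26.3° + 0.67 sin 26.3°) = 723/1.193 = 606 N.

P ≈ 606 N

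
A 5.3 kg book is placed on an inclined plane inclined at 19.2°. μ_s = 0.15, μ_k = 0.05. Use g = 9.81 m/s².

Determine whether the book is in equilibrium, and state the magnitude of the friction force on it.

f ≈ 2.46 N

N = m g cos θ = 49.1 N.
Down-slope weight component: m g sin θ = 17.1 N.
μ_s N = 7.37 N.
17.1 > 7.37 N, so it slides; kinetic friction f = μ_k N = 0.05×49.1 = 2.46 N.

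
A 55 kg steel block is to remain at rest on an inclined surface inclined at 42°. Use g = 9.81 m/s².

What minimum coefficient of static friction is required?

At the slip threshold m g sin θ = μ_s m g cos θ, so μ_s,min = tan θ.
μ_s,min = tan 42° = 0.9.

μ_s,min ≈ 0.9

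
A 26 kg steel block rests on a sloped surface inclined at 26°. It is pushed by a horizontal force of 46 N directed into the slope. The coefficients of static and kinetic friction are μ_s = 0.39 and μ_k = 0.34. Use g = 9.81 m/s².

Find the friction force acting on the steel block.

Resolve perpendicular to the incline: N = m g cos θ + P sin θ = 26×9.81×cos 26° + 46×sin 26° = 249.4 N.
Parallel to the incline: P cos θ − m g sin θ = 41.34 − 111.8 = -70.47 N; the friction needed to balance this is 70.47 N acting up the slope.
The limit of static friction is μ_s N = 97.27 N.
Since 70.47 N is within the 97.27 N limit, the steel block stays put and friction is exactly 70.5 N.

f ≈ 70.5 N (up the incline)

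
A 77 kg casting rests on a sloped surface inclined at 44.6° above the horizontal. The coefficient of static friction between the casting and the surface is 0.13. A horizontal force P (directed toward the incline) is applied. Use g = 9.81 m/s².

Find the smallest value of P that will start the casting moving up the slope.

P ≈ 967 N

At impending motion up the slope, friction acts down-slope at its limit: f = μ_s N.
Perpendicular to the incline: N = m g cos θ + P sin θ.
Along the incline: P cos θ = m g sin θ + μ_s N = m g sin θ + μ_s (m g cos θ + P sin θ).
Solving, P (cos θ − μ_s sin θ) = m g (sin θ + μ_s cos θ), so P = 77×9.81×(sin 44.6° + 0.13 cos 44.6°)/(cos 44.6° − 0.13 sin 44.6°) = 755×0.7947/0.6207 = 967 N.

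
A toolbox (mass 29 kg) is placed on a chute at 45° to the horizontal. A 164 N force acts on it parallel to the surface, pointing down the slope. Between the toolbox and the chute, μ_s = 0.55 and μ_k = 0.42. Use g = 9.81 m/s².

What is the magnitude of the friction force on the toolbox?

Normal force: N = m g cos θ = 29 × 9.81 × cos 45° = 201.2 N.
Parallel to the incline, ΣF = 0 gives f = m g sin θ + P = 201.2 + 164 = 365.2 N (up-slope positive).
Static friction can supply at most μ_s N = 110.6 N.
|365.2| exceeds 110.6 N, so the toolbox slips down-slope; friction is kinetic, f = μ_k N = 0.42×201.2 = 84.5 N.

f ≈ 84.5 N (up the incline)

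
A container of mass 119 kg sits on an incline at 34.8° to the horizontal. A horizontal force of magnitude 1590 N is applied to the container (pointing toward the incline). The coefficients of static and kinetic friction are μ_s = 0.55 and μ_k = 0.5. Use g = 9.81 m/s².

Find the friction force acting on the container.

Resolve perpendicular to the incline: N = m g cos θ + P sin θ = 119×9.81×cos 34.8° + 1590×sin 34.8° = 1866 N.
Parallel to the incline: P cos θ − m g sin θ = 1306 − 666.2 = 639.4 N; the friction needed to balance this is 639.4 N acting down the slope.
The limit of static friction is μ_s N = 1026 N.
|f_req| = 639.4 ≤ 1026 N → the container is in equilibrium; friction equals the required value.

f ≈ 639 N (down the incline)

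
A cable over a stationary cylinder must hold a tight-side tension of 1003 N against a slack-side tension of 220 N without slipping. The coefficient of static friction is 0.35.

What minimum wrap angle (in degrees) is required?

β_min ≈ 248°

T₂/T₁ = e^{μβ} → β = ln(T₂/T₁)/μ.
β = ln(1003/220)/0.35 = 1.517/0.35 = 4.335 rad.
In degrees: β = 4.335 × 180/π = 248°.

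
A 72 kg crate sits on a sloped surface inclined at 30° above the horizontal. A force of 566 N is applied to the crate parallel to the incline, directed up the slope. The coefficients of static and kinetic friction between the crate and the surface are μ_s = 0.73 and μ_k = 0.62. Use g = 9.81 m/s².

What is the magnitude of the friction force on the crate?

f ≈ 213 N (down the incline)

The normal reaction is N = m g cos θ = 611.7 N.
For equilibrium along the incline the friction force must supply f = m g sin θ − P = 353.2 − 566 = -212.8 N (positive meaning up-slope).
Static friction can supply at most μ_s N = 446.5 N.
Since |-212.8| ≤ 446.5 N, static friction is sufficient; f equals the required value, not μ_s N.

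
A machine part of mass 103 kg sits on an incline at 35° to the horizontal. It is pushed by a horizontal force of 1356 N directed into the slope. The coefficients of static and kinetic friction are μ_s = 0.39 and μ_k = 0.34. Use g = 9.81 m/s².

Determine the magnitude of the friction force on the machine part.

The horizontal push has a component P sin θ into the surface, so N = m g cos θ + P sin θ = 827.7 + 777.8 = 1605 N.
Along the incline, the net driving force (taking up-slope positive) is P cos θ − m g sin θ = 1111 − 579.6 = 531.2 N, so equilibrium requires friction f = -531.2 N (down-slope).
The limit of static friction is μ_s N = 626.1 N.
Since 531.2 N is within the 626.1 N limit, the machine part stays put and friction is exactly 531 N.

f ≈ 531 N (down the incline)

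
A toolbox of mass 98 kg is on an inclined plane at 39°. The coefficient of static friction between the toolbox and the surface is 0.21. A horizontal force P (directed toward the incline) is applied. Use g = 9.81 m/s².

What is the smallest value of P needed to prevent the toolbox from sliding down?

The toolbox tends to slide down (tan θ > μ_s), so at the point of impending slip friction acts up-slope at its limit: f = μ_s N.
Perpendicular to the incline: N = m g cos θ + P sin θ.
Along the incline: P cos θ + μ_s N = m g sin θ, i.e. P cos θ + μ_s (m g cos θ + P sin θ) = m g sin θ.
Solving, P (cos θ + μ_s sin θ) = m g (sin θ − μ_s cos θ), so P = 961×0.4661/0.9093 = 493 N.

P_min ≈ 493 N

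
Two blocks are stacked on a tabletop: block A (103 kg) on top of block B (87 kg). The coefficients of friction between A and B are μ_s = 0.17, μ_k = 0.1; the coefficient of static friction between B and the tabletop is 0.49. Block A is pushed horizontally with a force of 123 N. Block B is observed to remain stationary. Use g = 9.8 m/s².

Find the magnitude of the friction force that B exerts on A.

f ≈ 123 N

The normal force B exerts on A is simply A's weight, N₁ = 1009 N.
Maximum static friction on A from B: μ_s N₁ = 0.17×1009 = 171.6 N.
Since P = 123 N ≤ 171.6 N, A does not slip on B; friction on A equals P = 123 N.
B experiences an equal 123 N forward from A (third law). B is in equilibrium, so the floor supplies f₂ = 123 N of static friction (limit μ_s(m_A+m_B)g = 912.4 N, not exceeded).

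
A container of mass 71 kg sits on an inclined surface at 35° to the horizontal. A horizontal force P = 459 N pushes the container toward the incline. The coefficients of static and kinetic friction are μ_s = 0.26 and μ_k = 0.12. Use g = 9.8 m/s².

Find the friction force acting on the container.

f ≈ 23.1 N (up the incline)

The horizontal push has a component P sin θ into the surface, so N = m g cos θ + P sin θ = 570 + 263.3 = 833.2 N.
Parallel to the incline: P cos θ − m g sin θ = 376 − 399.1 = -23.1 N; the friction needed to balance this is 23.1 N acting up the slope.
Maximum static friction: μ_s N = 0.26 × 833.2 = 216.6 N.
Since 23.1 N is within the 216.6 N limit, the container stays put and friction is exactly 23.1 N.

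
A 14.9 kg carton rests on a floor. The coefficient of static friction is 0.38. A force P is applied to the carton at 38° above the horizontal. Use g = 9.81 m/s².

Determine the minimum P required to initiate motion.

P ≈ 54.4 N

N = m g − P sin α (the pull lifts the carton).
At impending slip, P cos α = μ_s N = μ_s (m g − P sin α).
Solving: P (cos α + μ_s sin α) = μ_s m g → P = 0.38×146/(cos 38° + 0.38 sin 38°) = 55.5/1.022 = 54.4 N.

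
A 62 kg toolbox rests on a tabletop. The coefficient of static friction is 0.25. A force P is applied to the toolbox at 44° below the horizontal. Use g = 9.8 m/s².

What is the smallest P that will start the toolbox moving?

P ≈ 278 N

N = m g + P sin α (the push presses the toolbox into the tabletop).
At impending slip, P cos α = μ_s N = μ_s (m g + P sin α).
Solving: P (cos α − μ_s sin α) = μ_s m g → P = 0.25×608/(cos 44° − 0.25 sin 44°) = 152/0.5457 = 278 N.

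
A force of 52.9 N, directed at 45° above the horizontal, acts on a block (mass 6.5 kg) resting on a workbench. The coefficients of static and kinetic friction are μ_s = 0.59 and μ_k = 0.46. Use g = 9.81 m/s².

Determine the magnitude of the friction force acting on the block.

f ≈ 12.1 N

Vertical equilibrium gives N = m g − P sin α = 26.36 N.
The horizontal driving force is P cos α = 37.41 N, so equilibrium needs friction f = 37.41 N.
The static-friction limit is μ_s N = 15.55 N.
37.41 > 15.55 N → the block slides; f = μ_k N = 0.46×26.36 = 12.1 N.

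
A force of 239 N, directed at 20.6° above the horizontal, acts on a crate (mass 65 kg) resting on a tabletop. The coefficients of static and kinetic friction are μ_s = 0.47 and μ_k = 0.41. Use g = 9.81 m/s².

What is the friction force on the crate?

Vertical equilibrium gives N = m g − P sin α = 553.6 N.
For equilibrium, f = P cos α = 239×cos 20.6° = 223.7 N.
μ_s N = 0.47 × 553.6 = 260.2 N.
Since 223.7 N does not exceed the limit, the crate stays at rest and f = 224 N.

f ≈ 224 N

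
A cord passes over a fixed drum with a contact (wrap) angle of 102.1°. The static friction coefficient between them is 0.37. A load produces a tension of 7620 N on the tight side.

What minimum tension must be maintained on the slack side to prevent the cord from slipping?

T_min ≈ 3940 N

Capstan equation at impending slip: T_tight/T_slack = e^{μβ}.
β = 102.1° = 1.782 rad; e^{μβ} = e^{0.37×1.782} = 1.934.
T_slack = T_tight / e^{μβ} = 7620 / 1.934 = 3940 N.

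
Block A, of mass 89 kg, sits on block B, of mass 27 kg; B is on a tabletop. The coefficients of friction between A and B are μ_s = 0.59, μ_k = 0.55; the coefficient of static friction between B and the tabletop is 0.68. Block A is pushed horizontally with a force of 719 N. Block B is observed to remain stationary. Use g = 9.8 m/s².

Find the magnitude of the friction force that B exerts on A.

f ≈ 480 N

Between the blocks, N₁ = m_A g = 872.2 N.
So the A–B interface can sustain at most μ_s N₁ = 514.6 N of static friction.
Since P = 719 N > 514.6 N, A slides on B; the A–B friction is kinetic: f₁ = μ_k N₁ = 0.55×872.2 = 480 N.
By Newton's third law B feels 480 N forward from A. With B stationary, the floor's static friction on B balances it: f₂ = 480 N (well within μ_s(m_A+m_B)g = 773 N).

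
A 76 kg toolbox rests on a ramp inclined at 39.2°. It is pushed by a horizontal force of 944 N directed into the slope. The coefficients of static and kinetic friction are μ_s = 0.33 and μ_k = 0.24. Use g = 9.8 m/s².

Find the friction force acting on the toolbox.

The horizontal push has a component P sin θ into the surface, so N = m g cos θ + P sin θ = 577.2 + 596.6 = 1174 N.
Along the incline, the net driving force (taking up-slope positive) is P cos θ − m g sin θ = 731.5 − 470.7 = 260.8 N, so equilibrium requires friction f = -260.8 N (down-slope).
Maximum static friction: μ_s N = 0.33 × 1174 = 387.4 N.
Since 260.8 N is within the 387.4 N limit, the toolbox stays put and friction is exactly 261 N.

f ≈ 261 N (down the incline)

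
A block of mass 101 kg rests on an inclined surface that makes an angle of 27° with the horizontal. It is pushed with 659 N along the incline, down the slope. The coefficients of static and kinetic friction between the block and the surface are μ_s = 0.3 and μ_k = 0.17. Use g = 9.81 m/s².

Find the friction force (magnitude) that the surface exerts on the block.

f ≈ 150 N (up the incline)

Normal force: N = m g cos θ = 101 × 9.81 × cos 27° = 882.8 N.
For equilibrium along the incline the friction force must supply f = m g sin θ + P = 449.8 + 659 = 1109 N (positive meaning up-slope).
Maximum static friction available: μ_s N = 0.3 × 882.8 = 264.8 N.
|1109| exceeds 264.8 N, so the block slips down-slope; friction is kinetic, f = μ_k N = 0.17×882.8 = 150 N.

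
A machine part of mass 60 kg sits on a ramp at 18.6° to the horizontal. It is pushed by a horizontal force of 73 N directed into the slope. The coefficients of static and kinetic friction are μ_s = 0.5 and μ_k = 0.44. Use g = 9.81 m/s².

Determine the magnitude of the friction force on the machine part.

f ≈ 119 N (up the incline)

The horizontal push has a component P sin θ into the surface, so N = m g cos θ + P sin θ = 557.9 + 23.28 = 581.1 N.
Along the incline, the net driving force (taking up-slope positive) is P cos θ − m g sin θ = 69.19 − 187.7 = -118.6 N, so equilibrium requires friction f = 118.6 N (up-slope).
Maximum static friction: μ_s N = 0.5 × 581.1 = 290.6 N.
|f_req| = 118.6 ≤ 290.6 N → the machine part is in equilibrium; friction equals the required value.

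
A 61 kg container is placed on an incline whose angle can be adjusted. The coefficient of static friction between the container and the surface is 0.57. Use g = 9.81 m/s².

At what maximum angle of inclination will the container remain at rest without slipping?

θ_max ≈ 29.7°

At the slip threshold, m g sin θ = μ_s · m g cos θ, so tan θ = μ_s.
θ_max = arctan(0.57) = 29.7°.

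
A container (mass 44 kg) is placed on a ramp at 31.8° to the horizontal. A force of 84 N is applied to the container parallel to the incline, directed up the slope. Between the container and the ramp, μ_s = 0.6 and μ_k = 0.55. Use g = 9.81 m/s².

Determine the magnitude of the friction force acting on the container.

The normal reaction is N = m g cos θ = 366.8 N.
Parallel to the incline, ΣF = 0 gives f = m g sin θ − P = 227.5 − 84 = 143.5 N (up-slope positive).
The static-friction ceiling is μ_s N = 0.6 × 366.8 = 220.1 N.
Since |143.5| ≤ 220.1 N, the container remains in static equilibrium and friction takes exactly the required value.

f ≈ 143 N (up the incline)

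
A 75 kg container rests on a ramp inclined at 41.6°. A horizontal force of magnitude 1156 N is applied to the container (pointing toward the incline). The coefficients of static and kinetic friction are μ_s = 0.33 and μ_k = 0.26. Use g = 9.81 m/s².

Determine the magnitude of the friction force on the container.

f ≈ 376 N (down the incline)

Normal direction: N = m g cos θ + P sin θ = 1318 N.
Along the incline, the net driving force (taking up-slope positive) is P cos θ − m g sin θ = 864.5 − 488.5 = 376 N, so equilibrium requires friction f = -376 N (down-slope).
Maximum static friction: μ_s N = 0.33 × 1318 = 434.8 N.
|f_req| = 376 ≤ 434.8 N → the container is in equilibrium; friction equals the required value.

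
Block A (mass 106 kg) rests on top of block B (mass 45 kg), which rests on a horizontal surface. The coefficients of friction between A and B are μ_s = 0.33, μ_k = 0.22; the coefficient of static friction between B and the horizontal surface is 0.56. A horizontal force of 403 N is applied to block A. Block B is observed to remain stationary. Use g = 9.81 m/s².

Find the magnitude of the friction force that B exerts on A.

f ≈ 229 N

The normal force B exerts on A is simply A's weight, N₁ = 1040 N.
So the A–B interface can sustain at most μ_s N₁ = 343.2 N of static friction.
P = 403 N exceeds that limit, so A slips over B and the interface friction becomes kinetic: f₁ = μ_k N₁ = 0.22×1040 = 229 N.
By Newton's third law B feels 229 N forward from A. With B stationary, the floor's static friction on B balances it: f₂ = 229 N (well within μ_s(m_A+m_B)g = 829.5 N).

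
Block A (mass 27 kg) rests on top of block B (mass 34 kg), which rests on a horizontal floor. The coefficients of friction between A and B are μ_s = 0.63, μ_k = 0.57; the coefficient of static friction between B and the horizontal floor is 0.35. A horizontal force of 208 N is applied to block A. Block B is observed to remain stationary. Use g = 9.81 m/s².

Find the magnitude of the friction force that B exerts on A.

f ≈ 151 N

Between the blocks, N₁ = m_A g = 264.9 N.
So the A–B interface can sustain at most μ_s N₁ = 166.9 N of static friction.
Since P = 208 N > 166.9 N, A slides on B; the A–B friction is kinetic: f₁ = μ_k N₁ = 0.57×264.9 = 151 N.
By Newton's third law B feels 151 N forward from A. With B stationary, the floor's static friction on B balances it: f₂ = 151 N (well within μ_s(m_A+m_B)g = 209.4 N).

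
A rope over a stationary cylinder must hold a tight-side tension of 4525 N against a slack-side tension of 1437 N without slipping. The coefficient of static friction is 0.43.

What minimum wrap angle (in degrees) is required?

β_min ≈ 153°

T₂/T₁ = e^{μβ} → β = ln(T₂/T₁)/μ.
β = ln(4525/1437)/0.43 = 1.147/0.43 = 2.668 rad.
In degrees: β = 2.668 × 180/π = 153°.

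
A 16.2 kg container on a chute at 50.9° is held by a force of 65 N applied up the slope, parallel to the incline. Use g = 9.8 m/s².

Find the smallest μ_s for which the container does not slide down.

N = m g cos θ = 100.1 N.
Friction must make up the shortfall along the incline: f = m g sin θ − P = 123.2 − 65 = 58.21 N.
At the threshold f = μ_s N, so μ_s,min = 58.21/100.1 = 0.581.

μ_s,min ≈ 0.581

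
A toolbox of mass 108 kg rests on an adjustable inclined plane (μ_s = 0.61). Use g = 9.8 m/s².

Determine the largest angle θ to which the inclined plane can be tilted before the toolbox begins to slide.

θ_max ≈ 31.4°

At the slip threshold, m g sin θ = μ_s · m g cos θ, so tan θ = μ_s.
θ_max = arctan(0.61) = 31.4°.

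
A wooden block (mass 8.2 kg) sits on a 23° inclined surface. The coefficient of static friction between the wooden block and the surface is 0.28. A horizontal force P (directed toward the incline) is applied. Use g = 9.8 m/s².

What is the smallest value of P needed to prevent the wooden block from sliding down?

P_min ≈ 10.4 N

The wooden block tends to slide down (tan θ > μ_s), so at the point of impending slip friction acts up-slope at its limit: f = μ_s N.
Perpendicular to the incline: N = m g cos θ + P sin θ.
Along the incline: P cos θ + μ_s N = m g sin θ, i.e. P cos θ + μ_s (m g cos θ + P sin θ) = m g sin θ.
Solving, P (cos θ + μ_s sin θ) = m g (sin θ − μ_s cos θ), so P = 80.4×0.133/1.03 = 10.4 N.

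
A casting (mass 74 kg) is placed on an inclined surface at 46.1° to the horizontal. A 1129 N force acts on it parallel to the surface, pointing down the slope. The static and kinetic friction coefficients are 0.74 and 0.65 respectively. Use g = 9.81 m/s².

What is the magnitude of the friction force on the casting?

Normal force: N = m g cos θ = 74 × 9.81 × cos 46.1° = 503.4 N.
Parallel to the incline, ΣF = 0 gives f = m g sin θ + P = 523.1 + 1129 = 1652 N (up-slope positive).
Static friction can supply at most μ_s N = 372.5 N.
Since |1652| > 372.5 N, static friction cannot hold it; the casting slides down the incline and kinetic friction applies: f = μ_k N = 0.65 × 503.4 = 327 N.

f ≈ 327 N (up the incline)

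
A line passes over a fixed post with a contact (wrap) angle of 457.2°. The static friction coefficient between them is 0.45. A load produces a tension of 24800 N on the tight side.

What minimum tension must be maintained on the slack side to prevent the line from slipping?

Capstan equation at impending slip: T_tight/T_slack = e^{μβ}.
β = 457.2° = 7.98 rad; e^{μβ} = e^{0.45×7.98} = 36.26.
T_slack = T_tight / e^{μβ} = 24800 / 36.26 = 684 N.

T_min ≈ 684 N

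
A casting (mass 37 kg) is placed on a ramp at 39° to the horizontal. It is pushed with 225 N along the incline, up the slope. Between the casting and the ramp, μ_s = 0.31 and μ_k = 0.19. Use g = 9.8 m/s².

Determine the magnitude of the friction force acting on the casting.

f ≈ 3.19 N (up the incline)

The normal reaction is N = m g cos θ = 281.8 N.
The friction needed for equilibrium is m g sin θ − P = 228.2 − 225 = 3.192 N, measured positive up-slope.
Maximum static friction available: μ_s N = 0.31 × 281.8 = 87.36 N.
Since |3.192| ≤ 87.36 N, no slip — friction simply equals what equilibrium demands.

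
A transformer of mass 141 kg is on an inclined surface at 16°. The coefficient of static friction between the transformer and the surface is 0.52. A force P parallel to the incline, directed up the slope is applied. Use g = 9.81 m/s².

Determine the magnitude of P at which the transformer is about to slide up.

At impending motion up the slope, friction acts down-slope at its limit: f = μ_s N.
P is parallel to the surface, so N = m g cos θ = 1330 N.
Along the incline: P = m g sin θ + μ_s N = 381 + 0.52×1330 = 1070 N.

P ≈ 1070 N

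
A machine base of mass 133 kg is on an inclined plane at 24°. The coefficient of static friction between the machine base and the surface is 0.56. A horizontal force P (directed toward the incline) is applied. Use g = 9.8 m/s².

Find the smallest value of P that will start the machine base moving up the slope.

At impending motion up the slope, friction acts down-slope at its limit: f = μ_s N.
Perpendicular to the incline: N = m g cos θ + P sin θ.
Along the incline: P cos θ = m g sin θ + μ_s N = m g sin θ + μ_s (m g cos θ + P sin θ).
Solving, P (cos θ − μ_s sin θ) = m g (sin θ + μ_s cos θ), so P = 133×9.8×(sin 24° + 0.56 cos 24°)/(cos 24° − 0.56 sin 24°) = 1300×0.9183/0.6858 = 1750 N.

P ≈ 1750 N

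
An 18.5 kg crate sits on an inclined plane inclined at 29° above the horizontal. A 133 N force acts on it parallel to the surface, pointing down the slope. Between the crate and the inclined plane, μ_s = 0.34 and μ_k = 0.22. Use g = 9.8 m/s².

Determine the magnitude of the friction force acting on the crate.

f ≈ 34.9 N (up the incline)

The normal reaction is N = m g cos θ = 158.6 N.
The friction needed for equilibrium is m g sin θ + P = 87.9 + 133 = 220.9 N, measured positive up-slope.
Static friction can supply at most μ_s N = 53.91 N.
|220.9| exceeds 53.91 N, so the crate slips down-slope; friction is kinetic, f = μ_k N = 0.22×158.6 = 34.9 N.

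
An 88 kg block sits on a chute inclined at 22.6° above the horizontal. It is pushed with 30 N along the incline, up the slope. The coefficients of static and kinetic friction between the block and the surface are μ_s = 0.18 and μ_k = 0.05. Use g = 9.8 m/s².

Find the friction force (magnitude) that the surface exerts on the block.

Normal force: N = m g cos θ = 88 × 9.8 × cos 22.6° = 796.2 N.
The friction needed for equilibrium is m g sin θ − P = 331.4 − 30 = 301.4 N, measured positive up-slope.
The static-friction ceiling is μ_s N = 0.18 × 796.2 = 143.3 N.
|301.4| exceeds 143.3 N, so the block slips down-slope; friction is kinetic, f = μ_k N = 0.05×796.2 = 39.8 N.

f ≈ 39.8 N (up the incline)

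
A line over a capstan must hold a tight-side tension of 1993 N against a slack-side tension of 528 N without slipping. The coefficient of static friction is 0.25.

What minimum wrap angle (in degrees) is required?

β_min ≈ 304°

T₂/T₁ = e^{μβ} → β = ln(T₂/T₁)/μ.
β = ln(1993/528)/0.25 = 1.328/0.25 = 5.313 rad.
In degrees: β = 5.313 × 180/π = 304°.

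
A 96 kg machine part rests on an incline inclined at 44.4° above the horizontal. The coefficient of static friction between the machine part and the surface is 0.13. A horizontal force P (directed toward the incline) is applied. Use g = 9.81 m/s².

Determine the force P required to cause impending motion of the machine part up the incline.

P ≈ 1200 N

At impending motion up the slope, friction acts down-slope at its limit: f = μ_s N.
Perpendicular to the incline: N = m g cos θ + P sin θ.
Along the incline: P cos θ = m g sin θ + μ_s N = m g sin θ + μ_s (m g cos θ + P sin θ).
Solving, P (cos θ − μ_s sin θ) = m g (sin θ + μ_s cos θ), so P = 96×9.81×(sin 44.4° + 0.13 cos 44.4°)/(cos 44.4° − 0.13 sin 44.4°) = 942×0.7925/0.6235 = 1200 N.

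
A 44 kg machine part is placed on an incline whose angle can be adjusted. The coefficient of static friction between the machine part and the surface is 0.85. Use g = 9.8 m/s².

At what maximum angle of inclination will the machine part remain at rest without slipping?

At the slip threshold, m g sin θ = μ_s · m g cos θ, so tan θ = μ_s.
θ_max = arctan(0.85) = 40.4°.

θ_max ≈ 40.4°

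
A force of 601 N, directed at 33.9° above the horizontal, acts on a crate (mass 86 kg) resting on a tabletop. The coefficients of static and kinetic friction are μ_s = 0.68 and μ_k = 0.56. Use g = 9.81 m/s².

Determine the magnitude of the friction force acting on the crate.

The vertical component of P reduces the normal force: N = m g − P sin α = 843.7 − 335.2 = 508.5 N.
Horizontally, friction must balance P cos α = 498.8 N.
μ_s N = 0.68 × 508.5 = 345.7 N.
498.8 > 345.7 N → the crate slides; f = μ_k N = 0.56×508.5 = 285 N.

f ≈ 285 N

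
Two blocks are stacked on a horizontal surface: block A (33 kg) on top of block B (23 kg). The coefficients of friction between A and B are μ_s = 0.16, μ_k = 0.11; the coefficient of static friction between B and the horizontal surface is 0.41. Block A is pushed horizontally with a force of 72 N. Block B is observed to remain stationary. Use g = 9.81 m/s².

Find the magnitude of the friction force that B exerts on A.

f ≈ 35.6 N

Normal force at the A–B interface: N₁ = m_A g = 323.7 N.
Maximum static friction on A from B: μ_s N₁ = 0.16×323.7 = 51.8 N.
P = 72 N exceeds that limit, so A slips over B and the interface friction becomes kinetic: f₁ = μ_k N₁ = 0.11×323.7 = 35.6 N.
By Newton's third law B feels 35.6 N forward from A. With B stationary, the floor's static friction on B balances it: f₂ = 35.6 N (well within μ_s(m_A+m_B)g = 225.2 N).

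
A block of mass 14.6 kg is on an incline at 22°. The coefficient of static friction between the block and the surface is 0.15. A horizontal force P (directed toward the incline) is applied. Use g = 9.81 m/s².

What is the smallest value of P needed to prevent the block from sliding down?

P_min ≈ 34.3 N

The block tends to slide down (tan θ > μ_s), so at the point of impending slip friction acts up-slope at its limit: f = μ_s N.
Perpendicular to the incline: N = m g cos θ + P sin θ.
Along the incline: P cos θ + μ_s N = m g sin θ, i.e. P cos θ + μ_s (m g cos θ + P sin θ) = m g sin θ.
Solving, P (cos θ + μ_s sin θ) = m g (sin θ − μ_s cos θ), so P = 143×0.2355/0.9834 = 34.3 N.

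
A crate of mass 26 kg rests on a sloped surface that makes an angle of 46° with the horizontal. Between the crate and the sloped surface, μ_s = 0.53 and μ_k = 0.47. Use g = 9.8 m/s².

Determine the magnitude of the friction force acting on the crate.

The normal reaction is N = m g cos θ = 177 N.
For equilibrium along the incline, friction must balance the weight component: f = m g sin θ = 183.3 N up the slope.
Maximum static friction available: μ_s N = 0.53 × 177 = 93.81 N.
|183.3| exceeds 93.81 N, so the crate slips down-slope; friction is kinetic, f = μ_k N = 0.47×177 = 83.2 N.

f ≈ 83.2 N (up the incline)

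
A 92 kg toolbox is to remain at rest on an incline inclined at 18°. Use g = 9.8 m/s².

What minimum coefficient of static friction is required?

At the slip threshold m g sin θ = μ_s m g cos θ, so μ_s,min = tan θ.
μ_s,min = tan 18° = 0.325.

μ_s,min ≈ 0.325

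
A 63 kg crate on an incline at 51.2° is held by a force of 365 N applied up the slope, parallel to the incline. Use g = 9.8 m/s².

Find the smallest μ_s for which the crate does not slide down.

N = m g cos θ = 386.9 N.
Friction must make up the shortfall along the incline: f = m g sin θ − P = 481.2 − 365 = 116.2 N.
At the threshold f = μ_s N, so μ_s,min = 116.2/386.9 = 0.3.

μ_s,min ≈ 0.3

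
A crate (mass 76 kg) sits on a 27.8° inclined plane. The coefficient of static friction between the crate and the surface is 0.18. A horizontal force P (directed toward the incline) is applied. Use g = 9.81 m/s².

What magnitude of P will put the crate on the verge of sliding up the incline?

P ≈ 583 N

At impending motion up the slope, friction acts down-slope at its limit: f = μ_s N.
Perpendicular to the incline: N = m g cos θ + P sin θ.
Along the incline: P cos θ = m g sin θ + μ_s N = m g sin θ + μ_s (m g cos θ + P sin θ).
Solving, P (cos θ − μ_s sin θ) = m g (sin θ + μ_s cos θ), so P = 76×9.81×(sin 27.8° + 0.18 cos 27.8°)/(cos 27.8° − 0.18 sin 27.8°) = 746×0.6256/0.8006 = 583 N.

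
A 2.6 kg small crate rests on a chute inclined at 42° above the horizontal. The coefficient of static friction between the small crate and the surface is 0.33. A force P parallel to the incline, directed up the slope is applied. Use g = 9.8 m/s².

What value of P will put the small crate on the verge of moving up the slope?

At impending motion up the slope, friction acts down-slope at its limit: f = μ_s N.
P is parallel to the surface, so N = m g cos θ = 18.9 N.
Along the incline: P = m g sin θ + μ_s N = 17 + 0.33×18.9 = 23.3 N.

P ≈ 23.3 N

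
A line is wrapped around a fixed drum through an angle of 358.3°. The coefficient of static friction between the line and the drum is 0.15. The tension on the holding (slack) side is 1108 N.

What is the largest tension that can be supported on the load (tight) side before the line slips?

At impending slip the capstan equation gives T₂/T₁ = e^{μβ} with β in radians.
β = 358.3° × π/180 = 6.254 rad.
e^{μβ} = e^{0.15×6.254} = 2.555.
T₂ = T₁ · e^{μβ} = 1108 × 2.555 = 2830 N.

T_max ≈ 2830 N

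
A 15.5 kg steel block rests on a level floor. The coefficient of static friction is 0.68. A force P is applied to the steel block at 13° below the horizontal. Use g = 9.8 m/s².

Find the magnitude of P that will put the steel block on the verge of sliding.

N = m g + P sin α (the push presses the steel block into the level floor).
At impending slip, P cos α = μ_s N = μ_s (m g + P sin α).
Solving: P (cos α − μ_s sin α) = μ_s m g → P = 0.68×152/(cos 13° − 0.68 sin 13°) = 103/0.8214 = 126 N.

P ≈ 126 N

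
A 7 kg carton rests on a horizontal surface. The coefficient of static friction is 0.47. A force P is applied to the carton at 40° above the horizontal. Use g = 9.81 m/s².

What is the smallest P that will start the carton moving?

N = m g − P sin α (the pull lifts the carton).
At impending slip, P cos α = μ_s N = μ_s (m g − P sin α).
Solving: P (cos α + μ_s sin α) = μ_s m g → P = 0.47×68.7/(cos 40° + 0.47 sin 40°) = 32.3/1.068 = 30.2 N.

P ≈ 30.2 N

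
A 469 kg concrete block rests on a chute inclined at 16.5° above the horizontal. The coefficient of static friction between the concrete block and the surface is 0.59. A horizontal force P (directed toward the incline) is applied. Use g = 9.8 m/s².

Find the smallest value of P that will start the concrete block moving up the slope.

At impending motion up the slope, friction acts down-slope at its limit: f = μ_s N.
Perpendicular to the incline: N = m g cos θ + P sin θ.
Along the incline: P cos θ = m g sin θ + μ_s N = m g sin θ + μ_s (m g cos θ + P sin θ).
Solving, P (cos θ − μ_s sin θ) = m g (sin θ + μ_s cos θ), so P = 469×9.8×(sin 16.5° + 0.59 cos 16.5°)/(cos 16.5° − 0.59 sin 16.5°) = 4600×0.8497/0.7913 = 4940 N.

P ≈ 4940 N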